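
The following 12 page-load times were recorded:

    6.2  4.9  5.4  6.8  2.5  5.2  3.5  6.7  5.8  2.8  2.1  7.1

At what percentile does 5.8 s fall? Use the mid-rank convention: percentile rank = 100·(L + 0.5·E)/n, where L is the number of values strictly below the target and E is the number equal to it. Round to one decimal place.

62.5

Sorted: 2.1, 2.5, 2.8, 3.5, 4.9, 5.2, 5.4, 5.8, 6.2, 6.7, 6.8, 7.1.
Count below 5.8: L = 7; count equal: E = 1; n = 12.
Percentile rank = 100·(7 + 0.5·1)/12 = 100·7.5/12 = 62.5.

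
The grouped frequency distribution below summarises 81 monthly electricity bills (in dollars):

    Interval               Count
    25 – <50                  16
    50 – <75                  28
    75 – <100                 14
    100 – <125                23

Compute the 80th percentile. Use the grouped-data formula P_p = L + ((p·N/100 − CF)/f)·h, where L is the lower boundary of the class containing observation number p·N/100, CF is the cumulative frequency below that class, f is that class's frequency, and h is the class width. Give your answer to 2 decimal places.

107.39

N = 81; target position k = 80/100 · 81 = 64.8.
Cumulative frequencies: 16, 44, 58, 81.
Observation 64.8 falls in the class 100 – <125.
L = 100, CF = 58, f = 23, h = 25.
P80 = 100 + ((64.8 − 58)/23)·25 = 100 + 7.3913 = 107.391.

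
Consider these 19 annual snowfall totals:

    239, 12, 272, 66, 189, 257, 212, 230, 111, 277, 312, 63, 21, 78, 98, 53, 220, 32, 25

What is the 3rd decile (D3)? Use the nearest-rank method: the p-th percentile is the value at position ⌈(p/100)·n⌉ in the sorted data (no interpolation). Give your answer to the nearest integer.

Sorted: 12, 21, 25, 32, 53, 63, 66, 78, 98, 111, 189, 212, 220, 230, 239, 257, 272, 277, 312.
n = 19.
Position = ⌈30/100 · 19⌉ = ⌈5.7⌉ = 6.
The value at rank 6 is 63.

63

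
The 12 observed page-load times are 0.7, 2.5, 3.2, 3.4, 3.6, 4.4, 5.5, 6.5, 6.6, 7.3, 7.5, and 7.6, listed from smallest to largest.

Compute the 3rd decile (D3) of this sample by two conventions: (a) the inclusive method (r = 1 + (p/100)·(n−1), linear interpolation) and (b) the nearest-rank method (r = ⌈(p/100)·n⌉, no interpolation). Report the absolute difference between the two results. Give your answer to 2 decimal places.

0.06

n = 12.
(a) r = 4.3; between ranks 4 (3.4) and 5 (3.6): 3.46.
(b) the nearest-rank method: rank 4 → 3.4.
|3.46 − 3.4| = 0.06.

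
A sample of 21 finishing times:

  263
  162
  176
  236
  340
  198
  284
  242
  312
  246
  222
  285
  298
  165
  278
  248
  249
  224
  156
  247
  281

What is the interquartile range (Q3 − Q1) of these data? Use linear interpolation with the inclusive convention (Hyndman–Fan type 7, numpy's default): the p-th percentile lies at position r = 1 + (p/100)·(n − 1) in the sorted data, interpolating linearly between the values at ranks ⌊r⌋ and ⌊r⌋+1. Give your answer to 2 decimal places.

Sorted: 156, 162, 165, 176, 198, 222, 224, 236, 242, 246, 247, 248, 249, 263, 278, 281, 284, 285, 298, 312, 340.
n = 21.
P25: r = 6 (integer) → 222.
P75: r = 16 (integer) → 281.
Difference: 281 − 222 = 59.

59.00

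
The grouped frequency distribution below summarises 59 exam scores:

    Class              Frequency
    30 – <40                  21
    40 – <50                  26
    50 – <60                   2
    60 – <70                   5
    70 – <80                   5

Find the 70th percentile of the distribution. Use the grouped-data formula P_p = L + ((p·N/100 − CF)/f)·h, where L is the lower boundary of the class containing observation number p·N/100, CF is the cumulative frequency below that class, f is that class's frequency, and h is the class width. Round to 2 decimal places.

47.81

N = 59; target position k = 70/100 · 59 = 41.3.
Cumulative frequencies: 21, 47, 49, 54, 59.
Observation 41.3 falls in the class 40 – <50.
L = 40, CF = 21, f = 26, h = 10.
P70 = 40 + ((41.3 − 21)/26)·10 = 40 + 7.80769 = 47.8077.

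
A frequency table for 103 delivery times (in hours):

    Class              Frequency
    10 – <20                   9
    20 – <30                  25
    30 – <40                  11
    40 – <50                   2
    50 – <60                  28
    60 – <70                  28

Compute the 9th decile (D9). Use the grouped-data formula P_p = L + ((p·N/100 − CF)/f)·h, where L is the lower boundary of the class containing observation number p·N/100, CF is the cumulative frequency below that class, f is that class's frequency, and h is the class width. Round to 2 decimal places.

66.32

N = 103; target position k = 90/100 · 103 = 92.7.
Cumulative frequencies: 9, 34, 45, 47, 75, 103.
Observation 92.7 falls in the class 60 – <70.
L = 60, CF = 75, f = 28, h = 10.
P90 = 60 + ((92.7 − 75)/28)·10 = 60 + 6.32143 = 66.3214.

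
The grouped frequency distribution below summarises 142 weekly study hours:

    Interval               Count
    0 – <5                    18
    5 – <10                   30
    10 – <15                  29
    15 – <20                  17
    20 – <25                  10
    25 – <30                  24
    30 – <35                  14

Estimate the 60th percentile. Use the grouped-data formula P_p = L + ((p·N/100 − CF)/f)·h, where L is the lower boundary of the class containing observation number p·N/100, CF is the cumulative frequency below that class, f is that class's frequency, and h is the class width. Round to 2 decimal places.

17.41

N = 142; target position k = 60/100 · 142 = 85.2.
Cumulative frequencies: 18, 48, 77, 94, 104, 128, 142.
Observation 85.2 falls in the class 15 – <20.
L = 15, CF = 77, f = 17, h = 5.
P60 = 15 + ((85.2 − 77)/17)·5 = 15 + 2.41176 = 17.4118.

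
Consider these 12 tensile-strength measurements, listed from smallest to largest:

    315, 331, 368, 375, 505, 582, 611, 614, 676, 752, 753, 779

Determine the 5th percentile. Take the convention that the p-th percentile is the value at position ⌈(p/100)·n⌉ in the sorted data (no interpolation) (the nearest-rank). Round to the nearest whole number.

n = 12.
Position = ⌈5/100 · 12⌉ = ⌈0.6⌉ = 1.
The value at rank 1 is 315.

315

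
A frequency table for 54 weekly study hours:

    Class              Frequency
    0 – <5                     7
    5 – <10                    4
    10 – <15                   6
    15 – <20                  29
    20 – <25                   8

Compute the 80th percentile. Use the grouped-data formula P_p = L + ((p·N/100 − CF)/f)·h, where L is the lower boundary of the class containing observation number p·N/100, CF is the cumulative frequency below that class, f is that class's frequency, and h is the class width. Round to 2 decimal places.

N = 54; target position k = 80/100 · 54 = 43.2.
Cumulative frequencies: 7, 11, 17, 46, 54.
Observation 43.2 falls in the class 15 – <20.
L = 15, CF = 17, f = 29, h = 5.
P80 = 15 + ((43.2 − 17)/29)·5 = 15 + 4.51724 = 19.5172.

19.52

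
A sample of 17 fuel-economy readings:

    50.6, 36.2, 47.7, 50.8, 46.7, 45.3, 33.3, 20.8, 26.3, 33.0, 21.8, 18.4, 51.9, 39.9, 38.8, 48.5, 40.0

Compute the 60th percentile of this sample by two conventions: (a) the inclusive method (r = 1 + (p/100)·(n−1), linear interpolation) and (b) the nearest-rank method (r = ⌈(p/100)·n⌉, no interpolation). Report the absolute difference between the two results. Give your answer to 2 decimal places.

2.12

Sorted: 18.4, 20.8, 21.8, 26.3, 33.0, 33.3, 36.2, 38.8, 39.9, 40.0, 45.3, 46.7, 47.7, 48.5, 50.6, 50.8, 51.9.
n = 17.
(a) r = 10.6; between ranks 10 (40.0) and 11 (45.3): 43.18.
(b) the nearest-rank method: rank 11 → 45.3.
|43.18 − 45.3| = 2.12.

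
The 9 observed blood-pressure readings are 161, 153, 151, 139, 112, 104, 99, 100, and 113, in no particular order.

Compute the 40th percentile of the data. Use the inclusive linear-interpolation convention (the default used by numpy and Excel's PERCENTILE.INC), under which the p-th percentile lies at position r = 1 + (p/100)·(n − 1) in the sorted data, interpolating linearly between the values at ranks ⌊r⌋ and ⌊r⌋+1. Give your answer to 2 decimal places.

112.20

Sorted: 99, 100, 104, 112, 113, 139, 151, 153, 161.
n = 9.
r = 1 + (40/100)·(9 − 1) = 1 + 3.2 = 4.2.
Rank 4 is 112 and rank 5 is 113.
Interpolate: 112 + 0.2·(113 − 112) = 112 + 0.2·1 = 112.2.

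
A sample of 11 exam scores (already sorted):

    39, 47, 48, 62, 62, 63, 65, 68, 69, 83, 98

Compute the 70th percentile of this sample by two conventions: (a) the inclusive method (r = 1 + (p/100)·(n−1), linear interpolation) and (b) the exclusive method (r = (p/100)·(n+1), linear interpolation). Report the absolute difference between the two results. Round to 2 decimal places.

0.40

n = 11.
(a) r = 8 → value at rank 8 = 68.
(b) r = 8.4; between ranks 8 (68) and 9 (69): 68.4.
|68 − 68.4| = 0.4.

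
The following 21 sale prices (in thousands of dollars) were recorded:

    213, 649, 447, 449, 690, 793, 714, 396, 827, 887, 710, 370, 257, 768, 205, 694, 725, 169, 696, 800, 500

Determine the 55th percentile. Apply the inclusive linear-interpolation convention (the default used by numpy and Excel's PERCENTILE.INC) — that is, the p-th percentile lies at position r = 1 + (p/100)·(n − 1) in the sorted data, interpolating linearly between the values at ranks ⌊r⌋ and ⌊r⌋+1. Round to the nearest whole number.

Sorted: 169, 205, 213, 257, 370, 396, 447, 449, 500, 649, 690, 694, 696, 710, 714, 725, 768, 793, 800, 827, 887.
n = 21.
r = 1 + (55/100)·(21 − 1) = 1 + 11 = 12.
r is an integer, so P55 is the value at rank 12: 694.

694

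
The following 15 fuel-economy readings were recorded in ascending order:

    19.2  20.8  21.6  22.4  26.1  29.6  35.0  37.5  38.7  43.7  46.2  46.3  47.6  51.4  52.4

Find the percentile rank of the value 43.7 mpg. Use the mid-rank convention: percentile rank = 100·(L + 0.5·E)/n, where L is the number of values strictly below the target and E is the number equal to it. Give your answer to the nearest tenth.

63.3

Count below 43.7: L = 9; count equal: E = 1; n = 15.
Percentile rank = 100·(9 + 0.5·1)/15 = 100·9.5/15 = 63.33.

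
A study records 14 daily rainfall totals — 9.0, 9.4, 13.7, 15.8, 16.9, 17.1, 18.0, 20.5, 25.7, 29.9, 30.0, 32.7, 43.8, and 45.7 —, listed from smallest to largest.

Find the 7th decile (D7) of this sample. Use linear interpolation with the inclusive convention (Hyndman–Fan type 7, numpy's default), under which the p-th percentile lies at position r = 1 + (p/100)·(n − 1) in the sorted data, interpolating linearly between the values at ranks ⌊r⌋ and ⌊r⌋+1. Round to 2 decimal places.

n = 14.
r = 1 + (70/100)·(14 − 1) = 1 + 9.1 = 10.1.
Rank 10 is 29.9 and rank 11 is 30.0.
Interpolate: 29.9 + 0.1·(30.0 − 29.9) = 29.9 + 0.1·0.1 = 29.91.

29.91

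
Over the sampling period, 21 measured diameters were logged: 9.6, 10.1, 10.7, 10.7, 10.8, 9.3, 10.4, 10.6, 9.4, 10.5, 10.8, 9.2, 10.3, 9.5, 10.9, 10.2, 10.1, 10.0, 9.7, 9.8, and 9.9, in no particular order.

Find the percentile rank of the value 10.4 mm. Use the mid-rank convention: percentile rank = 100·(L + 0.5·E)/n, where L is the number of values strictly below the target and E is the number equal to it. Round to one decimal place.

64.3

Sorted: 9.2, 9.3, 9.4, 9.5, 9.6, 9.7, 9.8, 9.9, 10.0, 10.1, 10.1, 10.2, 10.3, 10.4, 10.5, 10.6, 10.7, 10.7, 10.8, 10.8, 10.9.
Count below 10.4: L = 13; count equal: E = 1; n = 21.
Percentile rank = 100·(13 + 0.5·1)/21 = 100·13.5/21 = 64.29.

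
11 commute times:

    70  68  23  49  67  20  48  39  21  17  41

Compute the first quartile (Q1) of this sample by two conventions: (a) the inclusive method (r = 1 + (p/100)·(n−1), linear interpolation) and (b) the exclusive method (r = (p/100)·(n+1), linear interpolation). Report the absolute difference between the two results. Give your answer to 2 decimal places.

1.00

Sorted: 17, 20, 21, 23, 39, 41, 48, 49, 67, 68, 70.
n = 11.
(a) r = 3.5; between ranks 3 (21) and 4 (23): 22.
(b) r = 3 → value at rank 3 = 21.
|22 − 21| = 1.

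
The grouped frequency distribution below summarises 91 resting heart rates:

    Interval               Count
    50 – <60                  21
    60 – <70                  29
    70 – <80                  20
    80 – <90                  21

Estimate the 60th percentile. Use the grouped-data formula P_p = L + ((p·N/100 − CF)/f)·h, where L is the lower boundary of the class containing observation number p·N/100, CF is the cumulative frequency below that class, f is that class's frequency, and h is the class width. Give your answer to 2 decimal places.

72.30

N = 91; target position k = 60/100 · 91 = 54.6.
Cumulative frequencies: 21, 50, 70, 91.
Observation 54.6 falls in the class 70 – <80.
L = 70, CF = 50, f = 20, h = 10.
P60 = 70 + ((54.6 − 50)/20)·10 = 70 + 2.3 = 72.3.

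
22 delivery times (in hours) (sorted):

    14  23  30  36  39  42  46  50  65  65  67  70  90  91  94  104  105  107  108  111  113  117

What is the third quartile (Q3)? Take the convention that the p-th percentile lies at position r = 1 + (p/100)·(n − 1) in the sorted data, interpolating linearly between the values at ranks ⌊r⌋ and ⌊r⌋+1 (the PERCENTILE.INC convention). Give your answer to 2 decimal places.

104.75

n = 22.
r = 1 + (75/100)·(22 − 1) = 1 + 15.75 = 16.75.
Rank 16 is 104 and rank 17 is 105.
Interpolate: 104 + 0.75·(105 − 104) = 104 + 0.75·1 = 104.75.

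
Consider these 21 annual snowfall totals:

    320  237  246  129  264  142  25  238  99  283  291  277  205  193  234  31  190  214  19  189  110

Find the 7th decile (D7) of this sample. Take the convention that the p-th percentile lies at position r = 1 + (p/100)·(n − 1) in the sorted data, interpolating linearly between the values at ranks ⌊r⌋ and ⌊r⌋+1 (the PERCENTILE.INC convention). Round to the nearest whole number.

Sorted: 19, 25, 31, 99, 110, 129, 142, 189, 190, 193, 205, 214, 234, 237, 238, 246, 264, 277, 283, 291, 320.
n = 21.
r = 1 + (70/100)·(21 − 1) = 1 + 14 = 15.
r is an integer, so P70 is the value at rank 15: 238.

238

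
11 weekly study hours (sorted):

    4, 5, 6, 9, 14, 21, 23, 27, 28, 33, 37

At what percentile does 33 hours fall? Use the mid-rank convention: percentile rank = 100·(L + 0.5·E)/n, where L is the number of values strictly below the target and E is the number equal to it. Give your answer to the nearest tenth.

Count below 33: L = 9; count equal: E = 1; n = 11.
Percentile rank = 100·(9 + 0.5·1)/11 = 100·9.5/11 = 86.36.

86.4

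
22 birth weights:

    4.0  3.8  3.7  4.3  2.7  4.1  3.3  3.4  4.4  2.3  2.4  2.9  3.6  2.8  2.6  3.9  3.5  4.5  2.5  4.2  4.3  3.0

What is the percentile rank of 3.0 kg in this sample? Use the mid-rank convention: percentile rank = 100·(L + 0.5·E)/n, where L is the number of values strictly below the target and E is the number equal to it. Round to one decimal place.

34.1

Sorted: 2.3, 2.4, 2.5, 2.6, 2.7, 2.8, 2.9, 3.0, 3.3, 3.4, 3.5, 3.6, 3.7, 3.8, 3.9, 4.0, 4.1, 4.2, 4.3, 4.3, 4.4, 4.5.
Count below 3.0: L = 7; count equal: E = 1; n = 22.
Percentile rank = 100·(7 + 0.5·1)/22 = 100·7.5/22 = 34.09.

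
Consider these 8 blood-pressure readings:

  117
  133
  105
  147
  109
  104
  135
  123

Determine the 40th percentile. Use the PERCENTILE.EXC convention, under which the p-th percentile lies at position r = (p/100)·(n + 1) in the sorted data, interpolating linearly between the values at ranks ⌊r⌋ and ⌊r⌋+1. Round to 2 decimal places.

113.80

Sorted: 104, 105, 109, 117, 123, 133, 135, 147.
n = 8.
r = (40/100)·(8 + 1) = 3.6.
Rank 3 is 109 and rank 4 is 117.
Interpolate: 109 + 0.6·(117 − 109) = 109 + 0.6·8 = 113.8.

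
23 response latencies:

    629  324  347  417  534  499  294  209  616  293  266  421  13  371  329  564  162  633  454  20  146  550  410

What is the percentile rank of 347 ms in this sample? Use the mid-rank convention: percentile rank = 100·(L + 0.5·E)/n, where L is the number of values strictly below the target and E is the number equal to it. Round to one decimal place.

45.7

Sorted: 13, 20, 146, 162, 209, 266, 293, 294, 324, 329, 347, 371, 410, 417, 421, 454, 499, 534, 550, 564, 616, 629, 633.
Count below 347: L = 10; count equal: E = 1; n = 23.
Percentile rank = 100·(10 + 0.5·1)/23 = 100·10.5/23 = 45.65.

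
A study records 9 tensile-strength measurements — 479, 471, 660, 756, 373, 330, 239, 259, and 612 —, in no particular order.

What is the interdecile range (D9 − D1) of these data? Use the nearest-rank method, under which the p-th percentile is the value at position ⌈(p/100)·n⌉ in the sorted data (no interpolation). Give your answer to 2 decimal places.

Sorted: 239, 259, 330, 373, 471, 479, 612, 660, 756.
n = 9.
P10: rank ⌈10/100·9⌉ = 1 → 239.
P90: rank ⌈90/100·9⌉ = 9 → 756.
Difference: 756 − 239 = 517.

517.00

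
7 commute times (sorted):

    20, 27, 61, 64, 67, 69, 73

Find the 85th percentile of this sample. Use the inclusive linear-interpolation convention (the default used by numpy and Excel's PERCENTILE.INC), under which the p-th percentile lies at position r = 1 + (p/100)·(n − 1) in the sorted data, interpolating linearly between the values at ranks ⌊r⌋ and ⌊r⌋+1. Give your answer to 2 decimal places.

69.40

n = 7.
r = 1 + (85/100)·(7 − 1) = 1 + 5.1 = 6.1.
Rank 6 is 69 and rank 7 is 73.
Interpolate: 69 + 0.1·(73 − 69) = 69 + 0.1·4 = 69.4.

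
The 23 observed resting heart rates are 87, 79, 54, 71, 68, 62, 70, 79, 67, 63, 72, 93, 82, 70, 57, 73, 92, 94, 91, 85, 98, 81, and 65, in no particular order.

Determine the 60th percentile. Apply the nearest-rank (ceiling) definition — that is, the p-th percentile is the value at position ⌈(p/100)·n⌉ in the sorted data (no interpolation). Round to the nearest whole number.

79

Sorted: 54, 57, 62, 63, 65, 67, 68, 70, 70, 71, 72, 73, 79, 79, 81, 82, 85, 87, 91, 92, 93, 94, 98.
n = 23.
Position = ⌈60/100 · 23⌉ = ⌈13.8⌉ = 14.
The value at rank 14 is 79.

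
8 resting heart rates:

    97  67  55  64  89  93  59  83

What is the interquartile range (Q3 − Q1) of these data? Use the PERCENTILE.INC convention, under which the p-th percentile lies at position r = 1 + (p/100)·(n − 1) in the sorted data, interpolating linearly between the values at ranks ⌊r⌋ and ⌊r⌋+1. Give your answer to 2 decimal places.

Sorted: 55, 59, 64, 67, 83, 89, 93, 97.
n = 8.
P25: r = 2.75; ranks 2–3 are 59, 64; interpolating gives 62.75.
P75: r = 6.25; ranks 6–7 are 89, 93; interpolating gives 90.
Difference: 90 − 62.75 = 27.25.

27.25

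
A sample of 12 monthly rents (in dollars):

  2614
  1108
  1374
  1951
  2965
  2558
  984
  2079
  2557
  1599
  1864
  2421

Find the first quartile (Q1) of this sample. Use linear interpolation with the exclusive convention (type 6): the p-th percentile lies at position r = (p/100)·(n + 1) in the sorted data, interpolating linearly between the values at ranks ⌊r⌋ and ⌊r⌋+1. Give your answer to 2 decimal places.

1430.25

Sorted: 984, 1108, 1374, 1599, 1864, 1951, 2079, 2421, 2557, 2558, 2614, 2965.
n = 12.
r = (25/100)·(12 + 1) = 3.25.
Rank 3 is 1374 and rank 4 is 1599.
Interpolate: 1374 + 0.25·(1599 − 1374) = 1374 + 0.25·225 = 1430.25.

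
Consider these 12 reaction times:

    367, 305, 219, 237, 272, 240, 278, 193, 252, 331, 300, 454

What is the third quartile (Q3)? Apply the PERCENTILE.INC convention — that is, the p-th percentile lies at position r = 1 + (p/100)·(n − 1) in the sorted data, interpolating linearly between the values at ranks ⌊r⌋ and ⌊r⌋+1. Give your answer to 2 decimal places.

Sorted: 193, 219, 237, 240, 252, 272, 278, 300, 305, 331, 367, 454.
n = 12.
r = 1 + (75/100)·(12 − 1) = 1 + 8.25 = 9.25.
Rank 9 is 305 and rank 10 is 331.
Interpolate: 305 + 0.25·(331 − 305) = 305 + 0.25·26 = 311.5.

311.50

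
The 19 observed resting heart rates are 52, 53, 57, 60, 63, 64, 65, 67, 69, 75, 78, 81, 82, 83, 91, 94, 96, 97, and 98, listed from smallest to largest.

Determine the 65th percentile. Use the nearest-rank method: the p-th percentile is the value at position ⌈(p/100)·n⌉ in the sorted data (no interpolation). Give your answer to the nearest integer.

82

n = 19.
Position = ⌈65/100 · 19⌉ = ⌈12.35⌉ = 13.
The value at rank 13 is 82.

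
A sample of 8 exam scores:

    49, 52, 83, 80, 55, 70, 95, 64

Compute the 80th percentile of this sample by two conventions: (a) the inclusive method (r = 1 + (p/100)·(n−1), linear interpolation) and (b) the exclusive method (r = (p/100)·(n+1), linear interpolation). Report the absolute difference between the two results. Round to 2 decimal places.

Sorted: 49, 52, 55, 64, 70, 80, 83, 95.
n = 8.
(a) r = 6.6; between ranks 6 (80) and 7 (83): 81.8.
(b) r = 7.2; between ranks 7 (83) and 8 (95): 85.4.
|81.8 − 85.4| = 3.6.

3.60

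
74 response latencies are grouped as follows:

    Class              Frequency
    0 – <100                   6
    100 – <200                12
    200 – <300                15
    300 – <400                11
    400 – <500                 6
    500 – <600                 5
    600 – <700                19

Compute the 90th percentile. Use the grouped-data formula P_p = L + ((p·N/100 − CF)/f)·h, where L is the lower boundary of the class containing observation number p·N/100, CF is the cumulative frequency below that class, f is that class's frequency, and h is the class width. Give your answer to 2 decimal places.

661.05

N = 74; target position k = 90/100 · 74 = 66.6.
Cumulative frequencies: 6, 18, 33, 44, 50, 55, 74.
Observation 66.6 falls in the class 600 – <700.
L = 600, CF = 55, f = 19, h = 100.
P90 = 600 + ((66.6 − 55)/19)·100 = 600 + 61.0526 = 661.053.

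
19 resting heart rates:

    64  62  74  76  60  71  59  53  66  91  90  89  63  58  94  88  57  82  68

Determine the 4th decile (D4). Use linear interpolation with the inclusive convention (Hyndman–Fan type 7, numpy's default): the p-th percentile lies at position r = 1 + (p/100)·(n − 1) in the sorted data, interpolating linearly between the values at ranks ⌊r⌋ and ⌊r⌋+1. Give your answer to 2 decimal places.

64.40

Sorted: 53, 57, 58, 59, 60, 62, 63, 64, 66, 68, 71, 74, 76, 82, 88, 89, 90, 91, 94.
n = 19.
r = 1 + (40/100)·(19 − 1) = 1 + 7.2 = 8.2.
Rank 8 is 64 and rank 9 is 66.
Interpolate: 64 + 0.2·(66 − 64) = 64 + 0.2·2 = 64.4.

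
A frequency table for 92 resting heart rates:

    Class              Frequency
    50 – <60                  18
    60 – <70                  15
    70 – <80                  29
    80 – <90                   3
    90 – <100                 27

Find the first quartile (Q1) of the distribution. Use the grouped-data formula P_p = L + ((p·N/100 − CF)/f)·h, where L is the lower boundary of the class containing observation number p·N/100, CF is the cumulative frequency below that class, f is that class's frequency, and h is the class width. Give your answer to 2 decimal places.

63.33

N = 92; target position k = 25/100 · 92 = 23.
Cumulative frequencies: 18, 33, 62, 65, 92.
Observation 23 falls in the class 60 – <70.
L = 60, CF = 18, f = 15, h = 10.
P25 = 60 + ((23 − 18)/15)·10 = 60 + 3.33333 = 63.3333.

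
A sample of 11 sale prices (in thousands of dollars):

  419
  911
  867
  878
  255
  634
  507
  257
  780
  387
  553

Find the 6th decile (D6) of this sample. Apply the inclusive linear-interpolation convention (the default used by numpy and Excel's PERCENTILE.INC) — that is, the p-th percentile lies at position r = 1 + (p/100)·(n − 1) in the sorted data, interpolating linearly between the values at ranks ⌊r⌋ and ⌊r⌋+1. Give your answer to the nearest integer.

634

Sorted: 255, 257, 387, 419, 507, 553, 634, 780, 867, 878, 911.
n = 11.
r = 1 + (60/100)·(11 − 1) = 1 + 6 = 7.
r is an integer, so P60 is the value at rank 7: 634.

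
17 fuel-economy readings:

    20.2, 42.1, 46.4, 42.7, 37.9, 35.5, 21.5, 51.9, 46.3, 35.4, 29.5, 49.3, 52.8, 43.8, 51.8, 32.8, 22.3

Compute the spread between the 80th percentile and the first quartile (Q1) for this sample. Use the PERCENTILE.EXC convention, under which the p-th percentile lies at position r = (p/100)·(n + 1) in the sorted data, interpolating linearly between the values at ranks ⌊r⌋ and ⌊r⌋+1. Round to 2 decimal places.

Sorted: 20.2, 21.5, 22.3, 29.5, 32.8, 35.4, 35.5, 37.9, 42.1, 42.7, 43.8, 46.3, 46.4, 49.3, 51.8, 51.9, 52.8.
n = 17.
P25: r = 4.5; ranks 4–5 are 29.5, 32.8; interpolating gives 31.15.
P80: r = 14.4; ranks 14–15 are 49.3, 51.8; interpolating gives 50.3.
Difference: 50.3 − 31.15 = 19.15.

19.15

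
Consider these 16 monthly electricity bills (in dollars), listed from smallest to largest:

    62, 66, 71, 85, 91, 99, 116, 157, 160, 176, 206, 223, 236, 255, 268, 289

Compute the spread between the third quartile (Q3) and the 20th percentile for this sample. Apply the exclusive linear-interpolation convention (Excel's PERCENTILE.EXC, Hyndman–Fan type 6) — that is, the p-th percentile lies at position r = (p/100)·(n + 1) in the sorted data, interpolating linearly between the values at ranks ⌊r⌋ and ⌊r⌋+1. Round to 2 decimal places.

n = 16.
P20: r = 3.4; ranks 3–4 are 71, 85; interpolating gives 76.6.
P75: r = 12.75; ranks 12–13 are 223, 236; interpolating gives 232.75.
Difference: 232.75 − 76.6 = 156.15.

156.15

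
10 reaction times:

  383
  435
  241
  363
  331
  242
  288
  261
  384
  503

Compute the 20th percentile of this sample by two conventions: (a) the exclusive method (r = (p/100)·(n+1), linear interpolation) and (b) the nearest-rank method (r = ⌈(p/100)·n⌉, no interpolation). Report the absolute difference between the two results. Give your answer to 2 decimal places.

3.80

Sorted: 241, 242, 261, 288, 331, 363, 383, 384, 435, 503.
n = 10.
(a) r = 2.2; between ranks 2 (242) and 3 (261): 245.8.
(b) the nearest-rank method: rank 2 → 242.
|245.8 − 242| = 3.8.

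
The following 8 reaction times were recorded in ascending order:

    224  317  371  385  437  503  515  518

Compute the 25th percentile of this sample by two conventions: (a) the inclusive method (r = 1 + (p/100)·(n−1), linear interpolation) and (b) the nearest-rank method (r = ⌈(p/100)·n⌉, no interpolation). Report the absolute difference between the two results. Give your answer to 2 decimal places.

n = 8.
(a) r = 2.75; between ranks 2 (317) and 3 (371): 357.5.
(b) the nearest-rank method: rank 2 → 317.
|357.5 − 317| = 40.5.

40.50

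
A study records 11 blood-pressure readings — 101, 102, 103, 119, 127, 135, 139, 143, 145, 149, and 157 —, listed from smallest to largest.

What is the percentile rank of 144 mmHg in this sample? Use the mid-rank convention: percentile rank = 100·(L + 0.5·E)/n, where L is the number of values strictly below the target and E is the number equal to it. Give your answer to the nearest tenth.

Count below 144: L = 8; count equal: E = 0; n = 11.
Percentile rank = 100·(8 + 0.5·0)/11 = 100·8/11 = 72.73.

72.7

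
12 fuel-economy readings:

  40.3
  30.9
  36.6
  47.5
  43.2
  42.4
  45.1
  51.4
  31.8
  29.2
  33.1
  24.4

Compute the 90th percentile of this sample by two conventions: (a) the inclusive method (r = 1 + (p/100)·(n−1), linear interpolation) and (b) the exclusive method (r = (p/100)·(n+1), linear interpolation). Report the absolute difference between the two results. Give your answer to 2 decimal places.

Sorted: 24.4, 29.2, 30.9, 31.8, 33.1, 36.6, 40.3, 42.4, 43.2, 45.1, 47.5, 51.4.
n = 12.
(a) r = 10.9; between ranks 10 (45.1) and 11 (47.5): 47.26.
(b) r = 11.7; between ranks 11 (47.5) and 12 (51.4): 50.23.
|47.26 − 50.23| = 2.97.

2.97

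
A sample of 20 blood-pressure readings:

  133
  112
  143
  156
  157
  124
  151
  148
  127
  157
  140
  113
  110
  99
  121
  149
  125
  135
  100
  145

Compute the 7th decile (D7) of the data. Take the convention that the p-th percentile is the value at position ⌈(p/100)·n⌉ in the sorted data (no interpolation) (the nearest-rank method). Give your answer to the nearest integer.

145

Sorted: 99, 100, 110, 112, 113, 121, 124, 125, 127, 133, 135, 140, 143, 145, 148, 149, 151, 156, 157, 157.
n = 20.
Position = ⌈70/100 · 20⌉ = ⌈14⌉ = 14.
The value at rank 14 is 145.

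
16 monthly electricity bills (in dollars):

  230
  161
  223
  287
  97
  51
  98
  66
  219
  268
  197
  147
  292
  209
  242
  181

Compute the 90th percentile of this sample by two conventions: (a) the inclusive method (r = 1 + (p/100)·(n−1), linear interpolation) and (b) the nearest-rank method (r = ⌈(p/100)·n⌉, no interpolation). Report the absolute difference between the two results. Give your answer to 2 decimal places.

9.50

Sorted: 51, 66, 97, 98, 147, 161, 181, 197, 209, 219, 223, 230, 242, 268, 287, 292.
n = 16.
(a) r = 14.5; between ranks 14 (268) and 15 (287): 277.5.
(b) the nearest-rank method: rank 15 → 287.
|277.5 − 287| = 9.5.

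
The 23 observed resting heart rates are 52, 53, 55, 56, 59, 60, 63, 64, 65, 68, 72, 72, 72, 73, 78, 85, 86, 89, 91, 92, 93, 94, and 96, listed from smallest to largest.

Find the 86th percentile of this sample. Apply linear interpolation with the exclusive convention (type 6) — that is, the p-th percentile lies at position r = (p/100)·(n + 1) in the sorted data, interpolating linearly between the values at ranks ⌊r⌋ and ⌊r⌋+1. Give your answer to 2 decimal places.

n = 23.
r = (86/100)·(23 + 1) = 20.64.
Rank 20 is 92 and rank 21 is 93.
Interpolate: 92 + 0.64·(93 − 92) = 92 + 0.64·1 = 92.64.

92.64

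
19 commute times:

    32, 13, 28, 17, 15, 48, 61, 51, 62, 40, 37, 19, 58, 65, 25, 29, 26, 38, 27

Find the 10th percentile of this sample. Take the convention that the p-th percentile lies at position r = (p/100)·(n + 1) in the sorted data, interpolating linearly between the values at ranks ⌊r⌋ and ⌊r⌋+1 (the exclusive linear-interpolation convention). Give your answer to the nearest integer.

15

Sorted: 13, 15, 17, 19, 25, 26, 27, 28, 29, 32, 37, 38, 40, 48, 51, 58, 61, 62, 65.
n = 19.
r = (10/100)·(19 + 1) = 2.
r is an integer, so P10 is the value at rank 2: 15.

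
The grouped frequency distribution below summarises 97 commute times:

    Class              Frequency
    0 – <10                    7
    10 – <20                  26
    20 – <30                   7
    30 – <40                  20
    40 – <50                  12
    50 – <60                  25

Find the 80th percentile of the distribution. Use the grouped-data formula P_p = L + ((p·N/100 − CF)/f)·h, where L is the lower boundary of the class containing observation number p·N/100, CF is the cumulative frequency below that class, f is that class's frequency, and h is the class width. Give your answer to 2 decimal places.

N = 97; target position k = 80/100 · 97 = 77.6.
Cumulative frequencies: 7, 33, 40, 60, 72, 97.
Observation 77.6 falls in the class 50 – <60.
L = 50, CF = 72, f = 25, h = 10.
P80 = 50 + ((77.6 − 72)/25)·10 = 50 + 2.24 = 52.24.

52.24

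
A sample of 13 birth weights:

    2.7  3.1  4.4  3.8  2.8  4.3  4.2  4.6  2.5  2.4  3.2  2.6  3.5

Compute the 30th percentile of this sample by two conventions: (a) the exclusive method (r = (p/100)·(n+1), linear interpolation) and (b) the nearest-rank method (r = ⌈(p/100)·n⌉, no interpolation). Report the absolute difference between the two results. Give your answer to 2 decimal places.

Sorted: 2.4, 2.5, 2.6, 2.7, 2.8, 3.1, 3.2, 3.5, 3.8, 4.2, 4.3, 4.4, 4.6.
n = 13.
(a) r = 4.2; between ranks 4 (2.7) and 5 (2.8): 2.72.
(b) the nearest-rank method: rank 4 → 2.7.
|2.72 − 2.7| = 0.02.

0.02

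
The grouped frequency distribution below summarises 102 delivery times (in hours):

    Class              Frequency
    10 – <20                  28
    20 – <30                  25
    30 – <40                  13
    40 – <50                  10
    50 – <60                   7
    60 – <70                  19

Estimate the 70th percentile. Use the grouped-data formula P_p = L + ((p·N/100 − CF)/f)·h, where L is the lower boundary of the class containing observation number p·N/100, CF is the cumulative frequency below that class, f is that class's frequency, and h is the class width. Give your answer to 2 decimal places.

45.40

N = 102; target position k = 70/100 · 102 = 71.4.
Cumulative frequencies: 28, 53, 66, 76, 83, 102.
Observation 71.4 falls in the class 40 – <50.
L = 40, CF = 66, f = 10, h = 10.
P70 = 40 + ((71.4 − 66)/10)·10 = 40 + 5.4 = 45.4.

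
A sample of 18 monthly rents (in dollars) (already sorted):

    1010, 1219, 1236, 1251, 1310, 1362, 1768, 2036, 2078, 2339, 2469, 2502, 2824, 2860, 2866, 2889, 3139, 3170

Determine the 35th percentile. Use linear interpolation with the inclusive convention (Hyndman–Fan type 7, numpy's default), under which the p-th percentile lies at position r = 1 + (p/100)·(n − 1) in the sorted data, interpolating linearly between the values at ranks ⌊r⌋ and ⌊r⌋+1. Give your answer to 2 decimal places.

1747.70

n = 18.
r = 1 + (35/100)·(18 − 1) = 1 + 5.95 = 6.95.
Rank 6 is 1362 and rank 7 is 1768.
Interpolate: 1362 + 0.95·(1768 − 1362) = 1362 + 0.95·406 = 1747.7.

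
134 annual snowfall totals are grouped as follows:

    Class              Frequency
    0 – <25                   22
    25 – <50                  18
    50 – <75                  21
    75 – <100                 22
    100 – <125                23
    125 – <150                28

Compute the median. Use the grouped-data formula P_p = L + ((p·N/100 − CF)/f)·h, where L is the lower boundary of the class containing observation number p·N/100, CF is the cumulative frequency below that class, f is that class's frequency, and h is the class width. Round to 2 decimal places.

81.82

N = 134; target position k = 50/100 · 134 = 67.
Cumulative frequencies: 22, 40, 61, 83, 106, 134.
Observation 67 falls in the class 75 – <100.
L = 75, CF = 61, f = 22, h = 25.
P50 = 75 + ((67 − 61)/22)·25 = 75 + 6.81818 = 81.8182.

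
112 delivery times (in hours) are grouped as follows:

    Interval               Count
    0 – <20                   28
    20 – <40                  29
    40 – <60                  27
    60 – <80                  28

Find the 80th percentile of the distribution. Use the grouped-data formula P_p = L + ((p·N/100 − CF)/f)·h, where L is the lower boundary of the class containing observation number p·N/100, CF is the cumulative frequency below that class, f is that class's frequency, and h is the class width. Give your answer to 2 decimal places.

64.00

N = 112; target position k = 80/100 · 112 = 89.6.
Cumulative frequencies: 28, 57, 84, 112.
Observation 89.6 falls in the class 60 – <80.
L = 60, CF = 84, f = 28, h = 20.
P80 = 60 + ((89.6 − 84)/28)·20 = 60 + 4 = 64.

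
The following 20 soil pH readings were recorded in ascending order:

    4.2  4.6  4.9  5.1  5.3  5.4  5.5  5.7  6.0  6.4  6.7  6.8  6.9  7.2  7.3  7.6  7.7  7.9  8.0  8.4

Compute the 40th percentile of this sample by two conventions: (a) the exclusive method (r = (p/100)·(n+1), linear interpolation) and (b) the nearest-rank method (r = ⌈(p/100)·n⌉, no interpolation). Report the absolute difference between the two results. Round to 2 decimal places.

n = 20.
(a) r = 8.4; between ranks 8 (5.7) and 9 (6.0): 5.82.
(b) the nearest-rank method: rank 8 → 5.7.
|5.82 − 5.7| = 0.12.

0.12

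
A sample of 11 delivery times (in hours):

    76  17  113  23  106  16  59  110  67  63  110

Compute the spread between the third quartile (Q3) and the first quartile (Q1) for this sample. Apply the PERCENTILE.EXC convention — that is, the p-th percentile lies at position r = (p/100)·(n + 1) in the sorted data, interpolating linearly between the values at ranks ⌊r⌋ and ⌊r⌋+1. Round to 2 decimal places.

87.00

Sorted: 16, 17, 23, 59, 63, 67, 76, 106, 110, 110, 113.
n = 11.
P25: r = 3 (integer) → 23.
P75: r = 9 (integer) → 110.
Difference: 110 − 23 = 87.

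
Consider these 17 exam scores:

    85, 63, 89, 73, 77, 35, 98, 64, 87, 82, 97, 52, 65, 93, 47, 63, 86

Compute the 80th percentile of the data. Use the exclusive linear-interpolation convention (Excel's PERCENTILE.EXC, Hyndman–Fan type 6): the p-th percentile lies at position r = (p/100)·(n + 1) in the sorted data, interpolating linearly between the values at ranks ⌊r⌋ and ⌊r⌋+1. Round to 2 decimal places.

90.60

Sorted: 35, 47, 52, 63, 63, 64, 65, 73, 77, 82, 85, 86, 87, 89, 93, 97, 98.
n = 17.
r = (80/100)·(17 + 1) = 14.4.
Rank 14 is 89 and rank 15 is 93.
Interpolate: 89 + 0.4·(93 − 89) = 89 + 0.4·4 = 90.6.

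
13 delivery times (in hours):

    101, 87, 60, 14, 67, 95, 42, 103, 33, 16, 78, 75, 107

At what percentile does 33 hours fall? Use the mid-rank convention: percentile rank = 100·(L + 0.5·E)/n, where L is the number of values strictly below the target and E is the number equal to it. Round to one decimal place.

19.2

Sorted: 14, 16, 33, 42, 60, 67, 75, 78, 87, 95, 101, 103, 107.
Count below 33: L = 2; count equal: E = 1; n = 13.
Percentile rank = 100·(2 + 0.5·1)/13 = 100·2.5/13 = 19.23.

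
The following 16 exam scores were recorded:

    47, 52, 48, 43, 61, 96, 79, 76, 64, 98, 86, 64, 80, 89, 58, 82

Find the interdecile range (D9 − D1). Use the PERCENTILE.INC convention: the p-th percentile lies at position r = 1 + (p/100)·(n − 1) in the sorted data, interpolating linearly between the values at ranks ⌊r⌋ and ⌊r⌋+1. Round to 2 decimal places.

45.00

Sorted: 43, 47, 48, 52, 58, 61, 64, 64, 76, 79, 80, 82, 86, 89, 96, 98.
n = 16.
P10: r = 2.5; ranks 2–3 are 47, 48; interpolating gives 47.5.
P90: r = 14.5; ranks 14–15 are 89, 96; interpolating gives 92.5.
Difference: 92.5 − 47.5 = 45.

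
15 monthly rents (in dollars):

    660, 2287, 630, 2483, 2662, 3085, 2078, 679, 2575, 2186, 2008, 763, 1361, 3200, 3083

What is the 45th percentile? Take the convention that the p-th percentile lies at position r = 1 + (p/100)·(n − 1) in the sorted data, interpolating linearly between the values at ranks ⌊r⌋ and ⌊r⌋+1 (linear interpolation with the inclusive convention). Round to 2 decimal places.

2110.40

Sorted: 630, 660, 679, 763, 1361, 2008, 2078, 2186, 2287, 2483, 2575, 2662, 3083, 3085, 3200.
n = 15.
r = 1 + (45/100)·(15 − 1) = 1 + 6.3 = 7.3.
Rank 7 is 2078 and rank 8 is 2186.
Interpolate: 2078 + 0.3·(2186 − 2078) = 2078 + 0.3·108 = 2110.4.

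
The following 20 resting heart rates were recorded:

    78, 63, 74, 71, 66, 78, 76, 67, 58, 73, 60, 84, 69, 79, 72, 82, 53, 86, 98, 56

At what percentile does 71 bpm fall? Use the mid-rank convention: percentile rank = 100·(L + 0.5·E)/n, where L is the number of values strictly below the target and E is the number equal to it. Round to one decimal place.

42.5

Sorted: 53, 56, 58, 60, 63, 66, 67, 69, 71, 72, 73, 74, 76, 78, 78, 79, 82, 84, 86, 98.
Count below 71: L = 8; count equal: E = 1; n = 20.
Percentile rank = 100·(8 + 0.5·1)/20 = 100·8.5/20 = 42.5.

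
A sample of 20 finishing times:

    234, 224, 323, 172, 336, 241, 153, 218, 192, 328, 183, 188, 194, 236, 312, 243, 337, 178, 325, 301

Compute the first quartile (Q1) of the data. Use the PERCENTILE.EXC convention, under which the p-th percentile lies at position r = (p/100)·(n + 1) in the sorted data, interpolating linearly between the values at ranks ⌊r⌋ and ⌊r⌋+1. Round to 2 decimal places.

Sorted: 153, 172, 178, 183, 188, 192, 194, 218, 224, 234, 236, 241, 243, 301, 312, 323, 325, 328, 336, 337.
n = 20.
r = (25/100)·(20 + 1) = 5.25.
Rank 5 is 188 and rank 6 is 192.
Interpolate: 188 + 0.25·(192 − 188) = 188 + 0.25·4 = 189.

189.00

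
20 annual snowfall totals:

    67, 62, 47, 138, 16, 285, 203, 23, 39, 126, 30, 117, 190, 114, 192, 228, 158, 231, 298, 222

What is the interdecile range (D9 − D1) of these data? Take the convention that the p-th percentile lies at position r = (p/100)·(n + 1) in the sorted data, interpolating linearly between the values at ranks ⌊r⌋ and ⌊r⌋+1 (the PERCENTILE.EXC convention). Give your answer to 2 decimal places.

Sorted: 16, 23, 30, 39, 47, 62, 67, 114, 117, 126, 138, 158, 190, 192, 203, 222, 228, 231, 285, 298.
n = 20.
P10: r = 2.1; ranks 2–3 are 23, 30; interpolating gives 23.7.
P90: r = 18.9; ranks 18–19 are 231, 285; interpolating gives 279.6.
Difference: 279.6 − 23.7 = 255.9.

255.90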